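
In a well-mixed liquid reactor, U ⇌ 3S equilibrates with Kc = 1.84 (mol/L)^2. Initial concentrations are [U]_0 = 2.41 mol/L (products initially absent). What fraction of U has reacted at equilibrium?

Let X = conversion of U; extent ξ = 2.41·X mol/L.
Concentrations: [U] = 2.41 − 2.41X; [S] = 7.23X.
Kc = [S]^3 / ([U]).
Solving Kc = 1.84 for X ∈ (0,1): X = 0.210.

X = 0.210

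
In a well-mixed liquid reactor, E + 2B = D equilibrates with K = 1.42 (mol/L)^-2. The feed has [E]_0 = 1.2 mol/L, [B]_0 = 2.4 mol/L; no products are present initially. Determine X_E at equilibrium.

X = 0.585

Let X = conversion of E; extent ξ = 1.2·X mol/L.
Concentrations: [E] = 1.2 − 1.2X; [B] = 2.4 − 2.4X; [D] = 1.2X.
K = [D] / ([E] [B]^2).
Solving K = 1.42 for X ∈ (0,1): X = 0.585.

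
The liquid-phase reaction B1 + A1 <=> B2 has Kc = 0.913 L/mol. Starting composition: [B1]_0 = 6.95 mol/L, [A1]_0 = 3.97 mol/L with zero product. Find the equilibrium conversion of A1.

X = 0.779

Let X = conversion of A1; extent ξ = 3.97·X mol/L.
Concentrations: [B1] = 6.95 − 3.97X; [A1] = 3.97 − 3.97X; [B2] = 3.97X.
Kc = [B2] / ([B1] [A1]).
Solving Kc = 0.913 for X ∈ (0,1): X = 0.779.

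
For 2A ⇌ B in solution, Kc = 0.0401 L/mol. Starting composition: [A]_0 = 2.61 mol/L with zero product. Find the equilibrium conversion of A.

Let X = conversion of A; extent ξ = 2.61X/2 mol/L.
Concentrations: [A] = 2.61 − 2.61X; [B] = 1.3X.
Kc = [B] / ([A]^2).
Setting equal to 0.0401 and solving for X on (0,1) gives X = 0.151.

X = 0.151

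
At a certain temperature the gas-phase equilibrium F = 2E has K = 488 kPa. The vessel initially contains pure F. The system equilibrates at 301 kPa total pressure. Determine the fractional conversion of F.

X = 0.537

Let X = conversion of F (basis 1 mol F); extent of reaction ξ = X.
Mole table: n_F = 1 − X; n_E = 2X.
n_T = Σnᵢ = 1 + X.
With p_i = (n_i/n_T)P, K = p_E^2 / (p_F).
Equating to 488 kPa and solving on 0 < X < 1: X = 0.537.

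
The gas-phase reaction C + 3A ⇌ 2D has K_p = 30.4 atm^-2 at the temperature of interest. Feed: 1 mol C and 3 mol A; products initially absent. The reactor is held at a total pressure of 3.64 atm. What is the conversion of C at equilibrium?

X = 0.808

Basis: 1 mol C initially; let X = conversion of C. Extent ξ = X.
Moles: n_C = 1 − X; n_A = 3 − 3X; n_D = 2X.
Total moles n_T = 4 − 2X.
With p_i = (n_i/n_T)P, K_p = p_D^2 / (p_C p_A^3).
Substituting and setting equal to 30.4 atm^-2 gives a polynomial in X; the root in (0,1) is X = 0.808.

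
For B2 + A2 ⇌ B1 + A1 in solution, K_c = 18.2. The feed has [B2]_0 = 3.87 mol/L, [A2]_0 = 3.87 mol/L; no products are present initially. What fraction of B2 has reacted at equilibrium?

X = 0.810

Let X = conversion of B2; extent ξ = 3.87·X mol/L.
Concentrations: [B2] = 3.87 − 3.87X; [A2] = 3.87 − 3.87X; [B1] = 3.87X; [A1] = 3.87X.
K_c = [B1] [A1] / ([B2] [A2]).
Setting equal to 18.2 and solving for X on (0,1) gives X = 0.810.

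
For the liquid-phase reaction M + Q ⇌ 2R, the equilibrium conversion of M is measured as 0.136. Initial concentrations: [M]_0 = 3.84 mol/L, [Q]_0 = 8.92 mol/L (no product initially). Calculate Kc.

Kc = 0.0392

Let X = conversion of M.
Concentrations: [M] = 3.84 − 3.84X; [Q] = 8.92 − 3.84X; [R] = 7.68X.
At X = 0.136: [M] = 3.32, [Q] = 8.4, [R] = 1.04.
Kc = [R]^2 / ([M] [Q]) = 0.0392.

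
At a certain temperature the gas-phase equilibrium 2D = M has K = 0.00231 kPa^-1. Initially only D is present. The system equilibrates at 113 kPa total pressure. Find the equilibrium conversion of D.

X = 0.301

Basis: 1 mol D initially; let X = conversion of D. Extent ξ = 0.5X.
Species balance: n_D = 1 − X; n_M = 0.5X.
Total moles n_T = 1 − 0.5X.
y_i = n_i/n_T, p_i = y_i·P. K = p_M / (p_D^2).
Substituting and setting equal to 0.00231 kPa^-1 gives a polynomial in X; the root in (0,1) is X = 0.301.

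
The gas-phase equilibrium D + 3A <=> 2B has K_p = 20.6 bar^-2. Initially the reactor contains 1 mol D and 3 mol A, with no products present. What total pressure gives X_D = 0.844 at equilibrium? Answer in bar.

P = 6.8 bar

Let X = conversion of D (basis 1 mol D); extent of reaction ξ = X.
At extent ξ: n_D = 1 − X; n_A = 3 − 3X; n_B = 2X.
Summing: n_T = 4 − 2X.
K_p = p_B^2 / (p_D p_A^3) with p_i = (n_i/n_T)·P.
At X = 0.844: the mole-fraction product g(X) = Π y_i^ν_i = 952.5. Since K_p = g(X)·P^{-2}, P = (g/K_p)^(1/2) = (952.5/20.6)^(1/2) = 6.8 bar.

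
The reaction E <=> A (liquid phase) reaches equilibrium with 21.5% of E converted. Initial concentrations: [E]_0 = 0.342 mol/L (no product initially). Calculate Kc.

Let X = conversion of E.
Concentrations: [E] = 0.342 − 0.342X; [A] = 0.342X.
At X = 0.215: [E] = 0.268, [A] = 0.0735.
Kc = [A] / ([E]) = 0.274.

Kc = 0.274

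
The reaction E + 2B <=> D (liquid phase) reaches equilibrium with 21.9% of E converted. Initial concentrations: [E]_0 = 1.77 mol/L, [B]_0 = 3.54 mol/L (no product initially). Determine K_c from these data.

Let X = conversion of E.
Concentrations: [E] = 1.77 − 1.77X; [B] = 3.54 − 3.54X; [D] = 1.77X.
At X = 0.219: [E] = 1.38, [B] = 2.76, [D] = 0.388.
K_c = [D] / ([E] [B]^2) = 0.0367 (mol/L)^-2.

K_c = 0.0367 (mol/L)^-2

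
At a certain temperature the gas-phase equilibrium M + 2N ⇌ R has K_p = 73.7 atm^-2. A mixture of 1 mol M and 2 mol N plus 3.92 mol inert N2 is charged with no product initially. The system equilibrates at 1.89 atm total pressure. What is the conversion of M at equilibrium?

X = 0.726

Let X = conversion of M (basis 1 mol M); extent of reaction ξ = X.
At extent ξ: n_M = 1 − X; n_N = 2 − 2X; n_R = X; n_I = 3.92 (inert).
Summing: n_T = 6.92 − 2X.
With p_i = (n_i/n_T)P, K_p = p_R / (p_M p_N^2).
Setting this equal to 73.7 atm^-2 and taking the physical root (0 < X < 1) gives X = 0.726.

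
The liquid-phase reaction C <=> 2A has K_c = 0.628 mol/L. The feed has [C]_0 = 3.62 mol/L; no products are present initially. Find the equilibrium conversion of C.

Let X = conversion of C; extent ξ = 3.62·X mol/L.
Concentrations: [C] = 3.62 − 3.62X; [A] = 7.24X.
K_c = [A]^2 / ([C]).
Solving K_c = 0.628 for X ∈ (0,1): X = 0.188.

X = 0.188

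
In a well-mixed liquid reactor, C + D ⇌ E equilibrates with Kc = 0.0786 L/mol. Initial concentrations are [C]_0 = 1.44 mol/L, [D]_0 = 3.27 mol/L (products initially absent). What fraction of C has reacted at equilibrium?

Let X = conversion of C; extent ξ = 1.44·X mol/L.
Concentrations: [C] = 1.44 − 1.44X; [D] = 3.27 − 1.44X; [E] = 1.44X.
Kc = [E] / ([C] [D]).
Solving Kc = 0.0786 for X ∈ (0,1): X = 0.191.

X = 0.191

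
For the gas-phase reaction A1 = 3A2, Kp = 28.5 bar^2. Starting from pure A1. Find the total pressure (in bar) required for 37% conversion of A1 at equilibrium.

P = 6.3 bar

Let X = conversion of A1 (basis 1 mol A1); extent of reaction ξ = X.
Species balance: n_A1 = 1 − X; n_A2 = 3X.
Summing: n_T = 1 + 2X.
Kp = p_A2^3 / (p_A1) with p_i = (n_i/n_T)·P.
At X = 0.37: the mole-fraction product g(X) = Π y_i^ν_i = 0.717. Since Kp = g(X)·P^{2}, P = (Kp/g)^(1/2) = (28.5/0.717)^(1/2) = 6.3 bar.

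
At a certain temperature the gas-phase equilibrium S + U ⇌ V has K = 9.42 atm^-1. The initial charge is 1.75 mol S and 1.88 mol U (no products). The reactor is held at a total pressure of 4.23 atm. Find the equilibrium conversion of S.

Let X = conversion of S (basis 1.75 mol S); extent of reaction ξ = 1.75X.
Species balance: n_S = 1.75 − 1.75X; n_U = 1.88 − 1.75X; n_V = 1.75X.
Summing: n_T = 3.63 − 1.75X.
y_i = n_i/n_T, p_i = y_i·P. K = p_V / (p_S p_U).
Setting this equal to 9.42 atm^-1 and taking the physical root (0 < X < 1) gives X = 0.871.

X = 0.871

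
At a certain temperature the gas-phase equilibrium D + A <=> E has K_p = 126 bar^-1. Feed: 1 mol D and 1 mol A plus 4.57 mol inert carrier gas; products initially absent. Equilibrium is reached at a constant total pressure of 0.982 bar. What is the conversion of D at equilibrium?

X = 0.806

Let X = conversion of D (basis 1 mol D); extent of reaction ξ = X.
Mole table: n_D = 1 − X; n_A = 1 − X; n_E = X; n_I = 4.57 (inert).
Total moles n_T = 6.57 − X.
y_i = n_i/n_T, p_i = y_i·P. K_p = p_E / (p_D p_A).
This yields a degree-2 equation in X; solving on (0,1), X = 0.806.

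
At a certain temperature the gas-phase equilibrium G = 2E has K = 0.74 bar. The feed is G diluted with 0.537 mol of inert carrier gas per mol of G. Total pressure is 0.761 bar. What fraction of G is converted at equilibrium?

X = 0.498

Let X = conversion of G (basis 1 mol G); extent of reaction ξ = X.
Species balance: n_G = 1 − X; n_E = 2X; n_I = 0.537 (inert).
Total moles n_T = 1.54 + X.
With p_i = (n_i/n_T)P, K = p_E^2 / (p_G).
Substituting and setting equal to 0.74 bar gives a polynomial in X; the root in (0,1) is X = 0.498.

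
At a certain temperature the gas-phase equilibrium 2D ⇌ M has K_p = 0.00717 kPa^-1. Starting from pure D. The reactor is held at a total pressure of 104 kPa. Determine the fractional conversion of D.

Let X = conversion of D (basis 1 mol D); extent of reaction ξ = 0.5X.
Moles: n_D = 1 − X; n_M = 0.5X.
n_T = Σnᵢ = 1 − 0.5X.
Mole fractions y_i = n_i/n_T; K_p = p_M / (p_D^2) with p_i = y_i·P.
Setting this equal to 0.00717 kPa^-1 and taking the physical root (0 < X < 1) gives X = 0.499.

X = 0.499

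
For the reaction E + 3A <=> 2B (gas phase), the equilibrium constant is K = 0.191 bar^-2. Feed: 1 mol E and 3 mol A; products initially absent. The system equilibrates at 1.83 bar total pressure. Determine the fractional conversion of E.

Let X = conversion of E (basis 1 mol E); extent of reaction ξ = X.
Mole table: n_E = 1 − X; n_A = 3 − 3X; n_B = 2X.
Summing: n_T = 4 − 2X.
Mole fractions y_i = n_i/n_T; K = p_B^2 / (p_E p_A^3) with p_i = y_i·P.
Substituting and setting equal to 0.191 bar^-2 gives a polynomial in X; the root in (0,1) is X = 0.300.

X = 0.300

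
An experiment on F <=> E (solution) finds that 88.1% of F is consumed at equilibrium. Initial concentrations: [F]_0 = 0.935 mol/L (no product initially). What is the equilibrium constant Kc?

Let X = conversion of F.
Concentrations: [F] = 0.935 − 0.935X; [E] = 0.935X.
At X = 0.881: [F] = 0.111, [E] = 0.824.
Kc = [E] / ([F]) = 7.4.

Kc = 7.4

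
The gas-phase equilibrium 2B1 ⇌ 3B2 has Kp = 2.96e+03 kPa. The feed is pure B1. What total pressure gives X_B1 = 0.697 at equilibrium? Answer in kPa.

Let X = conversion of B1 (basis 1 mol B1); extent of reaction ξ = 0.5X.
Species balance: n_B1 = 1 − X; n_B2 = 1.5X.
n_T = Σnᵢ = 1 + 0.5X.
Kp = p_B2^3 / (p_B1^2) with p_i = (n_i/n_T)·P.
At X = 0.697: the mole-fraction product g(X) = Π y_i^ν_i = 9.231. Since Kp = g(X)·P^{1}, P = (Kp/g)^(1/1) = (2.96e+03/9.231)^(1/1) = 321 kPa.

P = 321 kPa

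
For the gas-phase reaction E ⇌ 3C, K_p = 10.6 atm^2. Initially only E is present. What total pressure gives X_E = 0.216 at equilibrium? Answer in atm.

P = 7.91 atm

Basis: 1 mol E initially; let X = conversion of E. Extent ξ = X.
Mole table: n_E = 1 − X; n_C = 3X.
Summing: n_T = 1 + 2X.
K_p = p_C^3 / (p_E) with p_i = (n_i/n_T)·P.
At X = 0.216: the mole-fraction product g(X) = Π y_i^ν_i = 0.1692. Since K_p = g(X)·P^{2}, P = (K_p/g)^(1/2) = (10.6/0.1692)^(1/2) = 7.91 atm.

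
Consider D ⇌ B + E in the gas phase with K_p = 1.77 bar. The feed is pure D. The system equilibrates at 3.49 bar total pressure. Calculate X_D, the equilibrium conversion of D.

Take 1 mol D as basis and let X be its fractional conversion, so ξ = X.
Mole table: n_D = 1 − X; n_B = X; n_E = X.
Summing: n_T = 1 + X.
y_i = n_i/n_T, p_i = y_i·P. K_p = p_B p_E / (p_D).
This yields a degree-2 equation in X; solving on (0,1), X = 0.580.

X = 0.580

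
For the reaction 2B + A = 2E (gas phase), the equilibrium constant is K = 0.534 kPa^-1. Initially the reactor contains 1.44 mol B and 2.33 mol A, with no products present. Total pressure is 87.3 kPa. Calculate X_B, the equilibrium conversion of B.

X = 0.835

Take 1.44 mol B as basis and let X be its fractional conversion, so ξ = 0.72X.
Mole table: n_B = 1.44 − 1.44X; n_A = 2.33 − 0.72X; n_E = 1.44X.
Total moles n_T = 3.77 − 0.72X.
Mole fractions y_i = n_i/n_T; K = p_E^2 / (p_B^2 p_A) with p_i = y_i·P.
Equating to 0.534 kPa^-1 and solving on 0 < X < 1: X = 0.835.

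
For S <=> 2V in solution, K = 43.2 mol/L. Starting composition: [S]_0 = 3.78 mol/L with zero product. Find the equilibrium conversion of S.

X = 0.785

Let X = conversion of S; extent ξ = 3.78·X mol/L.
Concentrations: [S] = 3.78 − 3.78X; [V] = 7.56X.
K = [V]^2 / ([S]).
Solving K = 43.2 for X ∈ (0,1): X = 0.785.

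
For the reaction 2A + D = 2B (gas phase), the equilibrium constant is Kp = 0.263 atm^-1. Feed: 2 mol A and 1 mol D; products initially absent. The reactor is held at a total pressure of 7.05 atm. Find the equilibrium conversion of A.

X = 0.396

Basis: 2 mol A initially; let X = conversion of A. Extent ξ = X.
Moles: n_A = 2 − 2X; n_D = 1 − X; n_B = 2X.
n_T = Σnᵢ = 3 − X.
y_i = n_i/n_T, p_i = y_i·P. Kp = p_B^2 / (p_A^2 p_D).
Setting this equal to 0.263 atm^-1 and taking the physical root (0 < X < 1) gives X = 0.396.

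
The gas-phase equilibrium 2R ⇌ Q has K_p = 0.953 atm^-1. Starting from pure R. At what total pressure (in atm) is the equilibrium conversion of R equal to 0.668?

Basis: 1 mol R initially; let X = conversion of R. Extent ξ = 0.5X.
Species balance: n_R = 1 − X; n_Q = 0.5X.
n_T = Σnᵢ = 1 − 0.5X.
K_p = p_Q / (p_R^2) with p_i = (n_i/n_T)·P.
At X = 0.668: the mole-fraction product g(X) = Π y_i^ν_i = 2.018. Since K_p = g(X)·P^{-1}, P = (g/K_p)^(1/1) = (2.018/0.953)^(1/1) = 2.12 atm.

P = 2.12 atm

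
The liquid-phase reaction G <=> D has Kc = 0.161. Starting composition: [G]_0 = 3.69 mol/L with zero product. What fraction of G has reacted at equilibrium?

Let X = conversion of G; extent ξ = 3.69·X mol/L.
Concentrations: [G] = 3.69 − 3.69X; [D] = 3.69X.
Kc = [D] / ([G]).
Solving Kc = 0.161 for X ∈ (0,1): X = 0.139.

X = 0.139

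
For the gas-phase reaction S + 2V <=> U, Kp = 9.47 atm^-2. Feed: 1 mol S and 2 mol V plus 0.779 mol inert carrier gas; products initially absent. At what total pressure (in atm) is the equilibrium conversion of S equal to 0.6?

Basis: 1 mol S initially; let X = conversion of S. Extent ξ = X.
At extent ξ: n_S = 1 − X; n_V = 2 − 2X; n_U = X; n_I = 0.779 (inert).
Summing: n_T = 3.78 − 2X.
Kp = p_U / (p_S p_V^2) with p_i = (n_i/n_T)·P.
At X = 0.6: the mole-fraction product g(X) = Π y_i^ν_i = 15.59. Since Kp = g(X)·P^{-2}, P = (g/Kp)^(1/2) = (15.59/9.47)^(1/2) = 1.28 atm.

P = 1.28 atm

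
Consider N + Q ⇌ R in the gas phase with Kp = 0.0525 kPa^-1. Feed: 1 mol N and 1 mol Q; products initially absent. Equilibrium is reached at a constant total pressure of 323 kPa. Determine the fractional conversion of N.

X = 0.764

Basis: 1 mol N initially; let X = conversion of N. Extent ξ = X.
Species balance: n_N = 1 − X; n_Q = 1 − X; n_R = X.
Total moles n_T = 2 − X.
y_i = n_i/n_T, p_i = y_i·P. Kp = p_R / (p_N p_Q).
Equating to 0.0525 kPa^-1 and solving on 0 < X < 1: X = 0.764.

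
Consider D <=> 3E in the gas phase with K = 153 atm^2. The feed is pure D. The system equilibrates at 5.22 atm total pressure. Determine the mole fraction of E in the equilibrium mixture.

y_E = 0.879

Take 1 mol D as basis and let X be its fractional conversion, so ξ = X.
Mole table: n_D = 1 − X; n_E = 3X.
Summing: n_T = 1 + 2X.
With p_i = (n_i/n_T)P, K = p_E^3 / (p_D).
This yields a degree-3 equation in X; solving on (0,1), X = 0.708.
Then n_E = 2.12, n_T = 2.42, so y_E = 0.879.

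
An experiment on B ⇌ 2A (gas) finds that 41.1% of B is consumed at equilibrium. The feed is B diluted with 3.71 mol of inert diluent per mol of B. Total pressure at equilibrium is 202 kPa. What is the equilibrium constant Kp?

Let X = conversion of B (basis 1 mol B); extent of reaction ξ = X.
Moles: n_B = 1 − X; n_A = 2X; n_I = 3.71 (inert).
Total moles n_T = 4.71 + X.
At X = 0.411: n_B = 0.589, n_A = 0.822, n_T = 5.12.
p_i = (n_i/n_T)·P. Kp = p_A^2 / (p_B) = 45.3 kPa.

Kp = 45.3 kPa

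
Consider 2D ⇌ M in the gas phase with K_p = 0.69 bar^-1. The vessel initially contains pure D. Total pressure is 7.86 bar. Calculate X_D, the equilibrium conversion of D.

X = 0.790

Let X = conversion of D (basis 1 mol D); extent of reaction ξ = 0.5X.
At extent ξ: n_D = 1 − X; n_M = 0.5X.
Summing: n_T = 1 − 0.5X.
With p_i = (n_i/n_T)P, K_p = p_M / (p_D^2).
Setting this equal to 0.69 bar^-1 and taking the physical root (0 < X < 1) gives X = 0.790.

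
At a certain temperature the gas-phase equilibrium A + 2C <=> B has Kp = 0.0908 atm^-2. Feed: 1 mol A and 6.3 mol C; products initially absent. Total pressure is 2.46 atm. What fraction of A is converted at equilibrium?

X = 0.285

Let X = conversion of A (basis 1 mol A); extent of reaction ξ = X.
Species balance: n_A = 1 − X; n_C = 6.3 − 2X; n_B = X.
Summing: n_T = 7.3 − 2X.
y_i = n_i/n_T, p_i = y_i·P. Kp = p_B / (p_A p_C^2).
This yields a degree-3 equation in X; solving on (0,1), X = 0.285.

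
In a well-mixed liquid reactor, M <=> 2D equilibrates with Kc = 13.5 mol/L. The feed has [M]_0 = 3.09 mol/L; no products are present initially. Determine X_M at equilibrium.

Let X = conversion of M; extent ξ = 3.09·X mol/L.
Concentrations: [M] = 3.09 − 3.09X; [D] = 6.18X.
Kc = [D]^2 / ([M]).
Equating to 13.5 mol/L: the physical root is X = 0.633.

X = 0.633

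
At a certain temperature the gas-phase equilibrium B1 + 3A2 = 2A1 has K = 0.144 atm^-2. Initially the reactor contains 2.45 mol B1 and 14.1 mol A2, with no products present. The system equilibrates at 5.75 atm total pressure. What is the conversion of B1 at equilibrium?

Basis: 2.45 mol B1 initially; let X = conversion of B1. Extent ξ = 2.45X.
Species balance: n_B1 = 2.45 − 2.45X; n_A2 = 14.1 − 7.35X; n_A1 = 4.9X.
Summing: n_T = 16.6 − 4.9X.
Mole fractions y_i = n_i/n_T; K = p_A1^2 / (p_B1 p_A2^3) with p_i = y_i·P.
Setting this equal to 0.144 atm^-2 and taking the physical root (0 < X < 1) gives X = 0.727.

X = 0.727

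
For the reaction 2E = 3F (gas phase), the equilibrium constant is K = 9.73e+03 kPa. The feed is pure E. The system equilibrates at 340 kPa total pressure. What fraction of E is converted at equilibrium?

Basis: 1 mol E initially; let X = conversion of E. Extent ξ = 0.5X.
At extent ξ: n_E = 1 − X; n_F = 1.5X.
Summing: n_T = 1 + 0.5X.
Mole fractions y_i = n_i/n_T; K = p_F^3 / (p_E^2) with p_i = y_i·P.
Substituting and setting equal to 9.73e+03 kPa gives a polynomial in X; the root in (0,1) is X = 0.794.

X = 0.794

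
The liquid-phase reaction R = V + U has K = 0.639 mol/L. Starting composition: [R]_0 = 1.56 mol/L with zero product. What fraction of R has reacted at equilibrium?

Let X = conversion of R; extent ξ = 1.56·X mol/L.
Concentrations: [R] = 1.56 − 1.56X; [V] = 1.56X; [U] = 1.56X.
K = [V] [U] / ([R]).
This equals 0.639 at X = 0.467 (the root in 0 < X < 1).

X = 0.467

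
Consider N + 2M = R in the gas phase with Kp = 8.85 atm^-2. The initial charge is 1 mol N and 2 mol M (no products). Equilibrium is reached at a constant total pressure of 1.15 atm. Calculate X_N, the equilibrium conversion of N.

X = 0.658

Basis: 1 mol N initially; let X = conversion of N. Extent ξ = X.
Mole table: n_N = 1 − X; n_M = 2 − 2X; n_R = X.
Summing: n_T = 3 − 2X.
Mole fractions y_i = n_i/n_T; Kp = p_R / (p_N p_M^2) with p_i = y_i·P.
This yields a degree-3 equation in X; solving on (0,1), X = 0.658.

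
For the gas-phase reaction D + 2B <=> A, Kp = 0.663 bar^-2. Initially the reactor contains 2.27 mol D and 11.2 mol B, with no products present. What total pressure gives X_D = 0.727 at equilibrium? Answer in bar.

P = 2.58 bar

Basis: 2.27 mol D initially; let X = conversion of D. Extent ξ = 2.27X.
Mole table: n_D = 2.27 − 2.27X; n_B = 11.2 − 4.54X; n_A = 2.27X.
n_T = Σnᵢ = 13.5 − 4.54X.
Kp = p_A / (p_D p_B^2) with p_i = (n_i/n_T)·P.
At X = 0.727: the mole-fraction product g(X) = Π y_i^ν_i = 4.413. Since Kp = g(X)·P^{-2}, P = (g/Kp)^(1/2) = (4.413/0.663)^(1/2) = 2.58 bar.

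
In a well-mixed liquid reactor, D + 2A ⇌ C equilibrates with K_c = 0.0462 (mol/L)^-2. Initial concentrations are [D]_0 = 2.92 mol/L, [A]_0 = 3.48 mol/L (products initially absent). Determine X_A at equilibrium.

X = 0.334

Let X = conversion of A; extent ξ = 3.48X/2 mol/L.
Concentrations: [D] = 2.92 − 1.74X; [A] = 3.48 − 3.48X; [C] = 1.74X.
K_c = [C] / ([D] [A]^2).
Equating to 0.0462 (mol/L)^-2: the physical root is X = 0.334.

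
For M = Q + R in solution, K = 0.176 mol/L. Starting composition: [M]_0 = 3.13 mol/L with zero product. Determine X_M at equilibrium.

Let X = conversion of M; extent ξ = 3.13·X mol/L.
Concentrations: [M] = 3.13 − 3.13X; [Q] = 3.13X; [R] = 3.13X.
K = [Q] [R] / ([M]).
Equating to 0.176 mol/L: the physical root is X = 0.211.

X = 0.211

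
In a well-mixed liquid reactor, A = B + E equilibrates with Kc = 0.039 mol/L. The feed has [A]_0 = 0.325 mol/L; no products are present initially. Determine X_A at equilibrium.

X = 0.292

Let X = conversion of A; extent ξ = 0.325·X mol/L.
Concentrations: [A] = 0.325 − 0.325X; [B] = 0.325X; [E] = 0.325X.
Kc = [B] [E] / ([A]).
This equals 0.039 at X = 0.292 (the root in 0 < X < 1).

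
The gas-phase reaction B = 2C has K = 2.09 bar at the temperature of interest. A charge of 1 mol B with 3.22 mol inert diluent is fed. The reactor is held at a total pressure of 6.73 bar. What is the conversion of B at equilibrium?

X = 0.447

Let X = conversion of B (basis 1 mol B); extent of reaction ξ = X.
Moles: n_B = 1 − X; n_C = 2X; n_I = 3.22 (inert).
Summing: n_T = 4.22 + X.
With p_i = (n_i/n_T)P, K = p_C^2 / (p_B).
Setting this equal to 2.09 bar and taking the physical root (0 < X < 1) gives X = 0.447.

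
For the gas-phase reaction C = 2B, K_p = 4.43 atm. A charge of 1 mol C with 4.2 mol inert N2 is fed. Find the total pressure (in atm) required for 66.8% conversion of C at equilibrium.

P = 4.84 atm

Let X = conversion of C (basis 1 mol C); extent of reaction ξ = X.
At extent ξ: n_C = 1 − X; n_B = 2X; n_I = 4.2 (inert).
n_T = Σnᵢ = 5.2 + X.
K_p = p_B^2 / (p_C) with p_i = (n_i/n_T)·P.
At X = 0.668: the mole-fraction product g(X) = Π y_i^ν_i = 0.9162. Since K_p = g(X)·P^{1}, P = (K_p/g)^(1/1) = (4.43/0.9162)^(1/1) = 4.84 atm.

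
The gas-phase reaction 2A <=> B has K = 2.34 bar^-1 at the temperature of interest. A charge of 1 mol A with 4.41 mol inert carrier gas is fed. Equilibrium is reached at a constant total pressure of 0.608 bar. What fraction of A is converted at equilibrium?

X = 0.280

Take 1 mol A as basis and let X be its fractional conversion, so ξ = 0.5X.
Species balance: n_A = 1 − X; n_B = 0.5X; n_I = 4.41 (inert).
Summing: n_T = 5.41 − 0.5X.
Mole fractions y_i = n_i/n_T; K = p_B / (p_A^2) with p_i = y_i·P.
Substituting and setting equal to 2.34 bar^-1 gives a polynomial in X; the root in (0,1) is X = 0.280.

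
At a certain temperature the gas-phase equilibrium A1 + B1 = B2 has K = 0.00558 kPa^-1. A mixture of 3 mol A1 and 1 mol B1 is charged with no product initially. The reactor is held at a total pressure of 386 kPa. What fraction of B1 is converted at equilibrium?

X = 0.603

Let X = conversion of B1 (basis 1 mol B1); extent of reaction ξ = X.
At extent ξ: n_A1 = 3 − X; n_B1 = 1 − X; n_B2 = X.
n_T = Σnᵢ = 4 − X.
y_i = n_i/n_T, p_i = y_i·P. K = p_B2 / (p_A1 p_B1).
Substituting and setting equal to 0.00558 kPa^-1 gives a polynomial in X; the root in (0,1) is X = 0.603.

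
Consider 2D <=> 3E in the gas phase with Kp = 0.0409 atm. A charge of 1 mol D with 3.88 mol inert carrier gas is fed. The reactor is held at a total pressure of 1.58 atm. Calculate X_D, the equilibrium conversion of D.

X = 0.273

Take 1 mol D as basis and let X be its fractional conversion, so ξ = 0.5X.
Mole table: n_D = 1 − X; n_E = 1.5X; n_I = 3.88 (inert).
Summing: n_T = 4.88 + 0.5X.
Mole fractions y_i = n_i/n_T; Kp = p_E^3 / (p_D^2) with p_i = y_i·P.
This yields a degree-3 equation in X; solving on (0,1), X = 0.273.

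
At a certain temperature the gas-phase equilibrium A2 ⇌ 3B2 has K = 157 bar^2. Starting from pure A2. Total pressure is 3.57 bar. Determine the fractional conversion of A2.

X = 0.825

Basis: 1 mol A2 initially; let X = conversion of A2. Extent ξ = X.
Moles: n_A2 = 1 − X; n_B2 = 3X.
n_T = Σnᵢ = 1 + 2X.
With p_i = (n_i/n_T)P, K = p_B2^3 / (p_A2).
Substituting and setting equal to 157 bar^2 gives a polynomial in X; the root in (0,1) is X = 0.825.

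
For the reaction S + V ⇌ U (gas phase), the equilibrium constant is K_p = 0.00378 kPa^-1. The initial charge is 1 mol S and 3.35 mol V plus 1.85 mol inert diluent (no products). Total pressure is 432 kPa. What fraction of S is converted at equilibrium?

X = 0.452

Take 1 mol S as basis and let X be its fractional conversion, so ξ = X.
Mole table: n_S = 1 − X; n_V = 3.35 − X; n_U = X; n_I = 1.85 (inert).
n_T = Σnᵢ = 6.2 − X.
y_i = n_i/n_T, p_i = y_i·P. K_p = p_U / (p_S p_V).
Substituting and setting equal to 0.00378 kPa^-1 gives a polynomial in X; the root in (0,1) is X = 0.452.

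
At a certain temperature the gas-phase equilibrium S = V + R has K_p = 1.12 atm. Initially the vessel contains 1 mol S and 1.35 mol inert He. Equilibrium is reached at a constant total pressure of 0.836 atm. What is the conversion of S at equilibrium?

Let X = conversion of S (basis 1 mol S); extent of reaction ξ = X.
Species balance: n_S = 1 − X; n_V = X; n_R = X; n_I = 1.35 (inert).
n_T = Σnᵢ = 2.35 + X.
With p_i = (n_i/n_T)P, K_p = p_V p_R / (p_S).
Substituting and setting equal to 1.12 atm gives a polynomial in X; the root in (0,1) is X = 0.836.

X = 0.836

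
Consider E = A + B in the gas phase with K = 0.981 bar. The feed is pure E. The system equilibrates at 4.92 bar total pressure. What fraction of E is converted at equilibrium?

Take 1 mol E as basis and let X be its fractional conversion, so ξ = X.
Species balance: n_E = 1 − X; n_A = X; n_B = X.
Total moles n_T = 1 + X.
y_i = n_i/n_T, p_i = y_i·P. K = p_A p_B / (p_E).
This yields a degree-2 equation in X; solving on (0,1), X = 0.408.

X = 0.408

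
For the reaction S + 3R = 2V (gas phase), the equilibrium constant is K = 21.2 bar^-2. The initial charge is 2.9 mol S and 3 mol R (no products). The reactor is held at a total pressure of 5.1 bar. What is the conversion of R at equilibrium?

Take 3 mol R as basis and let X be its fractional conversion, so ξ = X.
Species balance: n_S = 2.9 − X; n_R = 3 − 3X; n_V = 2X.
Summing: n_T = 5.9 − 2X.
With p_i = (n_i/n_T)P, K = p_V^2 / (p_S p_R^3).
This yields a degree-4 equation in X; solving on (0,1), X = 0.879.

X = 0.879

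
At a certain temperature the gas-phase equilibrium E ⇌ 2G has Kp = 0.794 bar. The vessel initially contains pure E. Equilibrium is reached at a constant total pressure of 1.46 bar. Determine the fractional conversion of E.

X = 0.346

Take 1 mol E as basis and let X be its fractional conversion, so ξ = X.
Mole table: n_E = 1 − X; n_G = 2X.
Summing: n_T = 1 + X.
y_i = n_i/n_T, p_i = y_i·P. Kp = p_G^2 / (p_E).
Equating to 0.794 bar and solving on 0 < X < 1: X = 0.346.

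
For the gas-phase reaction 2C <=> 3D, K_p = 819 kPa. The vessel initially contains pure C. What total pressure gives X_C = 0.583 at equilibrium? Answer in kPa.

Take 1 mol C as basis and let X be its fractional conversion, so ξ = 0.5X.
Moles: n_C = 1 − X; n_D = 1.5X.
n_T = Σnᵢ = 1 + 0.5X.
K_p = p_D^3 / (p_C^2) with p_i = (n_i/n_T)·P.
At X = 0.583: the mole-fraction product g(X) = Π y_i^ν_i = 2.978. Since K_p = g(X)·P^{1}, P = (K_p/g)^(1/1) = (819/2.978)^(1/1) = 275 kPa.

P = 275 kPa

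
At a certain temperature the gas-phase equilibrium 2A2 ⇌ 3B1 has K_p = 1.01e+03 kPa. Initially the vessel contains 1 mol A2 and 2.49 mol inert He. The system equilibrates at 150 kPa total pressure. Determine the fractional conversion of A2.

X = 0.761

Let X = conversion of A2 (basis 1 mol A2); extent of reaction ξ = 0.5X.
At extent ξ: n_A2 = 1 − X; n_B1 = 1.5X; n_I = 2.49 (inert).
Total moles n_T = 3.49 + 0.5X.
y_i = n_i/n_T, p_i = y_i·P. K_p = p_B1^3 / (p_A2^2).
Equating to 1.01e+03 kPa and solving on 0 < X < 1: X = 0.761.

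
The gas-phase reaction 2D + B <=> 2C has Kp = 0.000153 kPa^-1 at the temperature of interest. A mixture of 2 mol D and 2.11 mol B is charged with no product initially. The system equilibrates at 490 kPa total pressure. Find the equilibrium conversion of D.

Let X = conversion of D (basis 2 mol D); extent of reaction ξ = X.
Mole table: n_D = 2 − 2X; n_B = 2.11 − X; n_C = 2X.
Summing: n_T = 4.11 − X.
y_i = n_i/n_T, p_i = y_i·P. Kp = p_C^2 / (p_D^2 p_B).
Substituting and setting equal to 0.000153 kPa^-1 gives a polynomial in X; the root in (0,1) is X = 0.161.

X = 0.161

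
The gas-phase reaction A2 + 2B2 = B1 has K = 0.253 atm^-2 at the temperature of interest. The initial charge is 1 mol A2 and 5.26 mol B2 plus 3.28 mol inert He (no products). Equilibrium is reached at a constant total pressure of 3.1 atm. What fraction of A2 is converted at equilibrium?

Basis: 1 mol A2 initially; let X = conversion of A2. Extent ξ = X.
Species balance: n_A2 = 1 − X; n_B2 = 5.26 − 2X; n_B1 = X; n_I = 3.28 (inert).
Summing: n_T = 9.54 − 2X.
With p_i = (n_i/n_T)P, K = p_B1 / (p_A2 p_B2^2).
Setting this equal to 0.253 atm^-2 and taking the physical root (0 < X < 1) gives X = 0.389.

X = 0.389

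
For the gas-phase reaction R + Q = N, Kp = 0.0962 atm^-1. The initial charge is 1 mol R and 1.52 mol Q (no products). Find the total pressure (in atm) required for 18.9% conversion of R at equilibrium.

Let X = conversion of R (basis 1 mol R); extent of reaction ξ = X.
At extent ξ: n_R = 1 − X; n_Q = 1.52 − X; n_N = X.
Summing: n_T = 2.52 − X.
Kp = p_N / (p_R p_Q) with p_i = (n_i/n_T)·P.
At X = 0.189: the mole-fraction product g(X) = Π y_i^ν_i = 0.4081. Since Kp = g(X)·P^{-1}, P = (g/Kp)^(1/1) = (0.4081/0.0962)^(1/1) = 4.24 atm.

P = 4.24 atm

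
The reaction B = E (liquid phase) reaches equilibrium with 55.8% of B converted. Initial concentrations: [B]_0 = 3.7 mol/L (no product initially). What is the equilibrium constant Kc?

Let X = conversion of B.
Concentrations: [B] = 3.7 − 3.7X; [E] = 3.7X.
At X = 0.558: [B] = 1.64, [E] = 2.06.
Kc = [E] / ([B]) = 1.26.

Kc = 1.26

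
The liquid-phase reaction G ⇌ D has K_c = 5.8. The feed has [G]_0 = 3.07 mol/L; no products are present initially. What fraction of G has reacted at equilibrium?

Let X = conversion of G; extent ξ = 3.07·X mol/L.
Concentrations: [G] = 3.07 − 3.07X; [D] = 3.07X.
K_c = [D] / ([G]).
Setting equal to 5.8 and solving for X on (0,1) gives X = 0.853.

X = 0.853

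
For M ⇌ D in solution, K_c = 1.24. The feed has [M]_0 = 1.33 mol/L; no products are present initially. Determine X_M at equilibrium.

Let X = conversion of M; extent ξ = 1.33·X mol/L.
Concentrations: [M] = 1.33 − 1.33X; [D] = 1.33X.
K_c = [D] / ([M]).
Equating to 1.24: the physical root is X = 0.554.

X = 0.554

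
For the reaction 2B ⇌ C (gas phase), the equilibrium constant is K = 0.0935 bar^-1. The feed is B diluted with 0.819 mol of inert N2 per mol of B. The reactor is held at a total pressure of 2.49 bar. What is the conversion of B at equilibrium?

X = 0.181

Take 1 mol B as basis and let X be its fractional conversion, so ξ = 0.5X.
At extent ξ: n_B = 1 − X; n_C = 0.5X; n_I = 0.819 (inert).
Total moles n_T = 1.82 − 0.5X.
y_i = n_i/n_T, p_i = y_i·P. K = p_C / (p_B^2).
Equating to 0.0935 bar^-1 and solving on 0 < X < 1: X = 0.181.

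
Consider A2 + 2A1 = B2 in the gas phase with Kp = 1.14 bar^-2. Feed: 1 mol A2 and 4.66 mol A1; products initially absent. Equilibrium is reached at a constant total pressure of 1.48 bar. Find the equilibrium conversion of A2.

Basis: 1 mol A2 initially; let X = conversion of A2. Extent ξ = X.
Species balance: n_A2 = 1 − X; n_A1 = 4.66 − 2X; n_B2 = X.
Summing: n_T = 5.66 − 2X.
With p_i = (n_i/n_T)P, Kp = p_B2 / (p_A2 p_A1^2).
Setting this equal to 1.14 bar^-2 and taking the physical root (0 < X < 1) gives X = 0.600.

X = 0.600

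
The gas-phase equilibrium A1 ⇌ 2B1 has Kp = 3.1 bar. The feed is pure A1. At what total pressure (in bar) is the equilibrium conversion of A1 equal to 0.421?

P = 3.6 bar

Take 1 mol A1 as basis and let X be its fractional conversion, so ξ = X.
Mole table: n_A1 = 1 − X; n_B1 = 2X.
n_T = Σnᵢ = 1 + X.
Kp = p_B1^2 / (p_A1) with p_i = (n_i/n_T)·P.
At X = 0.421: the mole-fraction product g(X) = Π y_i^ν_i = 0.8617. Since Kp = g(X)·P^{1}, P = (Kp/g)^(1/1) = (3.1/0.8617)^(1/1) = 3.6 bar.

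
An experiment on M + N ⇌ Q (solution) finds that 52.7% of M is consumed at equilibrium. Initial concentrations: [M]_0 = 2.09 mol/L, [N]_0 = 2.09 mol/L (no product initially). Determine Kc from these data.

Kc = 1.13 L/mol

Let X = conversion of M.
Concentrations: [M] = 2.09 − 2.09X; [N] = 2.09 − 2.09X; [Q] = 2.09X.
At X = 0.527: [M] = 0.989, [N] = 0.989, [Q] = 1.1.
Kc = [Q] / ([M] [N]) = 1.13 L/mol.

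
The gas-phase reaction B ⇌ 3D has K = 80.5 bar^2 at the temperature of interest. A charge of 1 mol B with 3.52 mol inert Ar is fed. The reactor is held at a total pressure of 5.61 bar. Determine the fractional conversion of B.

Basis: 1 mol B initially; let X = conversion of B. Extent ξ = X.
Mole table: n_B = 1 − X; n_D = 3X; n_I = 3.52 (inert).
Total moles n_T = 4.52 + 2X.
y_i = n_i/n_T, p_i = y_i·P. K = p_D^3 / (p_B).
Setting this equal to 80.5 bar^2 and taking the physical root (0 < X < 1) gives X = 0.838.

X = 0.838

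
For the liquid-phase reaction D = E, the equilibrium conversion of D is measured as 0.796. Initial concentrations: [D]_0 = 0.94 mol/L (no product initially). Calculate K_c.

Let X = conversion of D.
Concentrations: [D] = 0.94 − 0.94X; [E] = 0.94X.
At X = 0.796: [D] = 0.192, [E] = 0.748.
K_c = [E] / ([D]) = 3.9.

K_c = 3.9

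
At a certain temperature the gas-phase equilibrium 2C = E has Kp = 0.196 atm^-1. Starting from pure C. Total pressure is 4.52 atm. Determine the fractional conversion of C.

Basis: 1 mol C initially; let X = conversion of C. Extent ξ = 0.5X.
Species balance: n_C = 1 − X; n_E = 0.5X.
Total moles n_T = 1 − 0.5X.
y_i = n_i/n_T, p_i = y_i·P. Kp = p_E / (p_C^2).
This yields a degree-2 equation in X; solving on (0,1), X = 0.531.

X = 0.531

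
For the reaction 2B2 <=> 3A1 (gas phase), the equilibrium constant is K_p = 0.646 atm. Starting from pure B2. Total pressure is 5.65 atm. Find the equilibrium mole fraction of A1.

y_A1 = 0.360

Take 1 mol B2 as basis and let X be its fractional conversion, so ξ = 0.5X.
Moles: n_B2 = 1 − X; n_A1 = 1.5X.
Total moles n_T = 1 + 0.5X.
Mole fractions y_i = n_i/n_T; K_p = p_A1^3 / (p_B2^2) with p_i = y_i·P.
Equating to 0.646 atm and solving on 0 < X < 1: X = 0.273.
Then n_A1 = 0.41, n_T = 1.14, so y_A1 = 0.360.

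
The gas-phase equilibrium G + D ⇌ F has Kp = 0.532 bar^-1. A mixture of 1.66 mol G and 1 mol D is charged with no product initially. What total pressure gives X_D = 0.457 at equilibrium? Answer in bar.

Basis: 1 mol D initially; let X = conversion of D. Extent ξ = X.
Mole table: n_G = 1.66 − X; n_D = 1 − X; n_F = X.
Summing: n_T = 2.66 − X.
Kp = p_F / (p_G p_D) with p_i = (n_i/n_T)·P.
At X = 0.457: the mole-fraction product g(X) = Π y_i^ν_i = 1.541. Since Kp = g(X)·P^{-1}, P = (g/Kp)^(1/1) = (1.541/0.532)^(1/1) = 2.9 bar.

P = 2.9 bar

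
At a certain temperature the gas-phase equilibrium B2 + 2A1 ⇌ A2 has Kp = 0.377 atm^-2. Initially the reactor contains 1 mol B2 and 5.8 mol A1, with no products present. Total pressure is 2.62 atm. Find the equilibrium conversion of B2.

X = 0.635

Take 1 mol B2 as basis and let X be its fractional conversion, so ξ = X.
Mole table: n_B2 = 1 − X; n_A1 = 5.8 − 2X; n_A2 = X.
Summing: n_T = 6.8 − 2X.
Mole fractions y_i = n_i/n_T; Kp = p_A2 / (p_B2 p_A1^2) with p_i = y_i·P.
Setting this equal to 0.377 atm^-2 and taking the physical root (0 < X < 1) gives X = 0.635.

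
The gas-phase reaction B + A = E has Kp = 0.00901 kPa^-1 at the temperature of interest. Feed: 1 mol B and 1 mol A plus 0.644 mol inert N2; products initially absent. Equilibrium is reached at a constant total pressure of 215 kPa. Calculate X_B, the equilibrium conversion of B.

Take 1 mol B as basis and let X be its fractional conversion, so ξ = X.
Species balance: n_B = 1 − X; n_A = 1 − X; n_E = X; n_I = 0.644 (inert).
Summing: n_T = 2.64 − X.
With p_i = (n_i/n_T)P, Kp = p_E / (p_B p_A).
This yields a degree-2 equation in X; solving on (0,1), X = 0.353.

X = 0.353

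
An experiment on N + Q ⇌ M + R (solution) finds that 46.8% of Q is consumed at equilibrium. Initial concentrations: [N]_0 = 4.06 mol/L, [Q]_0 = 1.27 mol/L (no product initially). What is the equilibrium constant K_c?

Let X = conversion of Q.
Concentrations: [N] = 4.06 − 1.27X; [Q] = 1.27 − 1.27X; [M] = 1.27X; [R] = 1.27X.
At X = 0.468: [N] = 3.47, [Q] = 0.676, [M] = 0.594, [R] = 0.594.
K_c = [M] [R] / ([N] [Q]) = 0.151.

K_c = 0.151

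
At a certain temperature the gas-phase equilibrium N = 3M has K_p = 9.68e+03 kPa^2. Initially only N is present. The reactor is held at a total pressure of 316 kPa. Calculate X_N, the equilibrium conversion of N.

X = 0.175

Basis: 1 mol N initially; let X = conversion of N. Extent ξ = X.
Mole table: n_N = 1 − X; n_M = 3X.
n_T = Σnᵢ = 1 + 2X.
With p_i = (n_i/n_T)P, K_p = p_M^3 / (p_N).
Equating to 9.68e+03 kPa^2 and solving on 0 < X < 1: X = 0.175.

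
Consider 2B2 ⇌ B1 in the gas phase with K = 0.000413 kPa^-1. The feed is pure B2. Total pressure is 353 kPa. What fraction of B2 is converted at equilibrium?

X = 0.205

Let X = conversion of B2 (basis 1 mol B2); extent of reaction ξ = 0.5X.
Species balance: n_B2 = 1 − X; n_B1 = 0.5X.
Total moles n_T = 1 − 0.5X.
Mole fractions y_i = n_i/n_T; K = p_B1 / (p_B2^2) with p_i = y_i·P.
Setting this equal to 0.000413 kPa^-1 and taking the physical root (0 < X < 1) gives X = 0.205.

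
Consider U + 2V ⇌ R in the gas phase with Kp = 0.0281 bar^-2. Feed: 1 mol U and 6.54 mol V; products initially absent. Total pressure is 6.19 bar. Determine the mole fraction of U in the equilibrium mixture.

y_U = 0.084

Let X = conversion of U (basis 1 mol U); extent of reaction ξ = X.
Mole table: n_U = 1 − X; n_V = 6.54 − 2X; n_R = X.
n_T = Σnᵢ = 7.54 − 2X.
Mole fractions y_i = n_i/n_T; Kp = p_R / (p_U p_V^2) with p_i = y_i·P.
Setting this equal to 0.0281 bar^-2 and taking the physical root (0 < X < 1) gives X = 0.438.
Then n_U = 0.562, n_T = 6.66, so y_U = 0.084.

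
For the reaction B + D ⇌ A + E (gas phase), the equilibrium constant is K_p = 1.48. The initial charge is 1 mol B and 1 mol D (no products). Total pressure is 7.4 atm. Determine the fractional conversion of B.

Basis: 1 mol B initially; let X = conversion of B. Extent ξ = X.
Moles: n_B = 1 − X; n_D = 1 − X; n_A = X; n_E = X.
Since Δν = 0, n_T = 2 throughout.
y_i = n_i/n_T, p_i = y_i·P. K_p = p_A p_E / (p_B p_D).
Equating to 1.48 and solving on 0 < X < 1: X = 0.549.

X = 0.549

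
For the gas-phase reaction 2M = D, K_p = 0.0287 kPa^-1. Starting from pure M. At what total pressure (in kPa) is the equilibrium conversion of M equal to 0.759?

Take 1 mol M as basis and let X be its fractional conversion, so ξ = 0.5X.
Moles: n_M = 1 − X; n_D = 0.5X.
n_T = Σnᵢ = 1 − 0.5X.
K_p = p_D / (p_M^2) with p_i = (n_i/n_T)·P.
At X = 0.759: the mole-fraction product g(X) = Π y_i^ν_i = 4.054. Since K_p = g(X)·P^{-1}, P = (g/K_p)^(1/1) = (4.054/0.0287)^(1/1) = 141 kPa.

P = 141 kPa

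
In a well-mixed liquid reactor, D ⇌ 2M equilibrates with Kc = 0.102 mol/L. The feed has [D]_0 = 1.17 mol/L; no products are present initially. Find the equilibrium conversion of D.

X = 0.137

Let X = conversion of D; extent ξ = 1.17·X mol/L.
Concentrations: [D] = 1.17 − 1.17X; [M] = 2.34X.
Kc = [M]^2 / ([D]).
Solving Kc = 0.102 for X ∈ (0,1): X = 0.137.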